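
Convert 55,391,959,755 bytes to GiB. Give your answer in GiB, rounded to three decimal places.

55,391,959,755 bytes given.
1 GiB = 2^30 bytes = 1,073,741,824 bytes
55,391,959,755 / 1,073,741,824 = 51.588 GiB

51.588 GiB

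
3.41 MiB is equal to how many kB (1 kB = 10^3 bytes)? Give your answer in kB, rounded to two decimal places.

3,575.64 kB

3.41 MiB = 3.41 × 2^20 bytes = 3,575,644.16 bytes
1 kB = 10^3 bytes = 1,000 bytes
3,575,644.16 / 1,000 = 3,575.64 kB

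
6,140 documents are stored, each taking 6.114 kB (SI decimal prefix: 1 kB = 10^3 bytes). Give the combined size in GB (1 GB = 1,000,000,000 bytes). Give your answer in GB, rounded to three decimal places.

0.038 GB

Total = 6,140 × 6.114 kB = 37539.96 kB
= 37539.96 × 1,000 bytes = 37,539,960 bytes
1 GB = 1,000,000,000 bytes
37,539,960 / 1,000,000,000 = 0.038 GB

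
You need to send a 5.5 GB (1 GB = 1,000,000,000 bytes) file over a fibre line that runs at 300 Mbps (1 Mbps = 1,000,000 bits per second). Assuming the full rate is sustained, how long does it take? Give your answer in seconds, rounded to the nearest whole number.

5.5 GB = 5,500,000,000 bytes = 44,000,000,000 bits
300 Mbps = 300,000,000 bits/s
time = 44,000,000,000 / 300,000,000 = 147 s

147 seconds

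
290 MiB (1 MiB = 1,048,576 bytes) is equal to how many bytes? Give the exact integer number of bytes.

304,087,040 bytes

290 × 1,048,576 = 304,087,040 bytes  (1 MiB = 2^20 bytes)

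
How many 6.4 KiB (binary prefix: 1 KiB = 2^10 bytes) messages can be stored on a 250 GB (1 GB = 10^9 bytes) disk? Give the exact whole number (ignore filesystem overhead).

38,146,972

Capacity: 250 GB = 250,000,000,000 bytes
Per item: 6.4 KiB = 6,553.6 bytes
⌊250,000,000,000 / 6,553.6⌋ = 38,146,972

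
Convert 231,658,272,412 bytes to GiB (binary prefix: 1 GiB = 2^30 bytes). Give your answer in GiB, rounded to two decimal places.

215.75 GiB

231,658,272,412 bytes given.
1 GiB = 2^30 bytes = 1,073,741,824 bytes
231,658,272,412 / 1,073,741,824 = 215.75 GiB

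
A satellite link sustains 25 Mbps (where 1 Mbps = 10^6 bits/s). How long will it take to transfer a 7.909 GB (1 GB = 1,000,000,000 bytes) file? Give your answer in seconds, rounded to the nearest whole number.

7.909 GB = 7,909,000,000 bytes = 63,272,000,000 bits
25 Mbps = 25,000,000 bits/s
time = 63,272,000,000 / 25,000,000 = 2,531 s

2,531 seconds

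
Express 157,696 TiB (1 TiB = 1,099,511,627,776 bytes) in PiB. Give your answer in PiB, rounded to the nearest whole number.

154 PiB

157,696 TiB = 157,696 × 2^40 bytes = 173,388,585,653,764,096 bytes
1 PiB = 2^50 bytes = 1,125,899,906,842,624 bytes
173,388,585,653,764,096 / 1,125,899,906,842,624 = 154 PiB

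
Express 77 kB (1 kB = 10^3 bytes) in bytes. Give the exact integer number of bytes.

77,000 bytes

77 × 1,000 = 77,000 bytes  (1 kB = 10^3 bytes)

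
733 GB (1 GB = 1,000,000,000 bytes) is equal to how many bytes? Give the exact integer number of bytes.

733,000,000,000 bytes

733 × 1,000,000,000 = 733,000,000,000 bytes  (1 GB = 10^9 bytes)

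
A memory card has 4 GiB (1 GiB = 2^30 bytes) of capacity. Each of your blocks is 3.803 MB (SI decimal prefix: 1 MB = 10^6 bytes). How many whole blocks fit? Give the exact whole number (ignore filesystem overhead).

1,129

Capacity: 4 GiB = 4,294,967,296 bytes
Per item: 3.803 MB = 3,803,000 bytes
⌊4,294,967,296 / 3,803,000⌋ = 1,129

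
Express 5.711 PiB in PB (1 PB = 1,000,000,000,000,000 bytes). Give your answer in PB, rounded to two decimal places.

5.711 PiB × 1,125,899,906,842,624 bytes/PiB = 6,430,014,367,978,225.664 bytes
1 PB = 1,000,000,000,000,000 bytes
6,430,014,367,978,225.664 / 1,000,000,000,000,000 = 6.43 PB

6.43 PB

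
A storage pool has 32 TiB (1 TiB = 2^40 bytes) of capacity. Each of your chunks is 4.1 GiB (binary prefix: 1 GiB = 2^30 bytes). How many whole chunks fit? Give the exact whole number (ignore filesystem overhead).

Capacity: 32 TiB = 35,184,372,088,832 bytes
Per item: 4.1 GiB = 4,402,341,478.4 bytes
⌊35,184,372,088,832 / 4,402,341,478.4⌋ = 7,992

7,992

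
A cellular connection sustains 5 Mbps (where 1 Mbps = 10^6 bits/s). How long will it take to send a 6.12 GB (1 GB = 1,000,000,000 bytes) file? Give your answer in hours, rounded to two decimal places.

2.72 hours

6.12 GB = 6,120,000,000 bytes = 48,960,000,000 bits
5 Mbps = 5,000,000 bits/s
time = 48,960,000,000 / 5,000,000 = 9,792.0000 s
9,792.0000 s / 3600 = 2.72 hours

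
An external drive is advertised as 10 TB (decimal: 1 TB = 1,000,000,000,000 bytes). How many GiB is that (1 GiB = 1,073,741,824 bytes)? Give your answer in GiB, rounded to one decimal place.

10 TB = 10 × 10^12 bytes = 10,000,000,000,000 bytes
1 GiB = 2^30 bytes = 1,073,741,824 bytes
10,000,000,000,000 / 1,073,741,824 = 9,313.2 GiB

9,313.2 GiB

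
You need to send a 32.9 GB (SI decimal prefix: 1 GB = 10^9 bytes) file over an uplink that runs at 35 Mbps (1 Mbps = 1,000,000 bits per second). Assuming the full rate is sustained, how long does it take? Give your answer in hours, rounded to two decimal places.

2.09 hours

32.9 GB = 32,900,000,000 bytes = 263,200,000,000 bits
35 Mbps = 35,000,000 bits/s
time = 263,200,000,000 / 35,000,000 = 7,520.0000 s
7,520.0000 s / 3600 = 2.09 hours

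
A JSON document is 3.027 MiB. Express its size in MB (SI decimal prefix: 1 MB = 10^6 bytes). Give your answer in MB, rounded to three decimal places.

3.027 MiB × 1,048,576 bytes/MiB = 3,174,039.552 bytes
1 MB = 1,000,000 bytes
3,174,039.552 / 1,000,000 = 3.174 MB

3.174 MB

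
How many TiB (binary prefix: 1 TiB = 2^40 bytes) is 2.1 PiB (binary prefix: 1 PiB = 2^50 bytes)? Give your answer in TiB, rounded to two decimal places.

2,150.40 TiB

2.1 PiB × 1,125,899,906,842,624 bytes/PiB = 2,364,389,804,369,510.4 bytes
1 TiB = 1,099,511,627,776 bytes
2,364,389,804,369,510.4 / 1,099,511,627,776 = 2,150.40 TiB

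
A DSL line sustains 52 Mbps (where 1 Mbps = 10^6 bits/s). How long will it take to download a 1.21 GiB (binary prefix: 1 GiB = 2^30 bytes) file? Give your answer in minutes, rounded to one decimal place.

3.3 minutes

1.21 GiB = 1,299,227,607.04 bytes = 10,393,820,856.32 bits
52 Mbps = 52,000,000 bits/s
time = 10,393,820,856.32 / 52,000,000 = 199.88 s
199.88 s / 60 = 3.3 minutes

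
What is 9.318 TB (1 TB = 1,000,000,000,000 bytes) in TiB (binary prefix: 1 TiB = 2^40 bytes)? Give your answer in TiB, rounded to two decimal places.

8.47 TiB

9.318 TB × 1,000,000,000,000 bytes/TB = 9,318,000,000,000 bytes
1 TiB = 2^40 bytes = 1,099,511,627,776 bytes
9,318,000,000,000 / 1,099,511,627,776 = 8.47 TiB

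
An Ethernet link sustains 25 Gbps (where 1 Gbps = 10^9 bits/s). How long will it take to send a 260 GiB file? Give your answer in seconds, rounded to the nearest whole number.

260 GiB = 279,172,874,240 bytes = 2,233,382,993,920 bits
25 Gbps = 25,000,000,000 bits/s
time = 2,233,382,993,920 / 25,000,000,000 = 89 s

89 seconds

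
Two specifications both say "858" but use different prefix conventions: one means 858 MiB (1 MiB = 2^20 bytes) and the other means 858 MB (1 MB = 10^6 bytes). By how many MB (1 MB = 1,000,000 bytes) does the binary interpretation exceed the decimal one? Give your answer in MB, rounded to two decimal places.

858 MiB = 858 × 1,048,576 = 899,678,208 bytes
858 MB = 858 × 1,000,000 = 858,000,000 bytes
difference = 41,678,208 bytes
41,678,208 / 1,000,000 = 41.68 MB

41.68 MB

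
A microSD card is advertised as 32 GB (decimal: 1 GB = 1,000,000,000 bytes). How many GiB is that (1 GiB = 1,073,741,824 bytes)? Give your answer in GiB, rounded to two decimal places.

29.80 GiB

32 GB = 32 × 10^9 bytes = 32,000,000,000 bytes
1 GiB = 2^30 bytes = 1,073,741,824 bytes
32,000,000,000 / 1,073,741,824 = 29.80 GiB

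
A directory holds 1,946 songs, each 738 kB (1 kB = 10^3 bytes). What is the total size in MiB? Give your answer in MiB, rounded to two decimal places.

1,369.62 MiB

Total = 1,946 × 738 kB = 1,436,148 kB
= 1,436,148 × 1,000 bytes = 1,436,148,000 bytes
1 MiB = 1,048,576 bytes
1,436,148,000 / 1,048,576 = 1,369.62 MiB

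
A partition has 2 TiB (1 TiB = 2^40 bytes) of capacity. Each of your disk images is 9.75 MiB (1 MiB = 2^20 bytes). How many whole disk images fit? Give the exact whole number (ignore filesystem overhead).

Capacity: 2 TiB = 2,199,023,255,552 bytes
Per item: 9.75 MiB = 10,223,616 bytes
⌊2,199,023,255,552 / 10,223,616⌋ = 215,092

215,092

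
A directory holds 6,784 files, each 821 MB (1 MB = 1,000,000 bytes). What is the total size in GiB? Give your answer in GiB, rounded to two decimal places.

5,187.15 GiB

Total = 6,784 × 821 MB = 5,569,664 MB
= 5,569,664 × 1,000,000 bytes = 5,569,664,000,000 bytes
1 GiB = 1,073,741,824 bytes
5,569,664,000,000 / 1,073,741,824 = 5,187.15 GiB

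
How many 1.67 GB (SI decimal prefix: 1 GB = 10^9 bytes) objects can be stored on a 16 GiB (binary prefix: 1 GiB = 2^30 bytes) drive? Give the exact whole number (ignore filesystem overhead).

Capacity: 16 GiB = 17,179,869,184 bytes
Per item: 1.67 GB = 1,670,000,000 bytes
⌊17,179,869,184 / 1,670,000,000⌋ = 10

10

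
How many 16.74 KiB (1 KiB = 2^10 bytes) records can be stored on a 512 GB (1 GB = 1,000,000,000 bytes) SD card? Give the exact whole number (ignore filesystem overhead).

Capacity: 512 GB = 512,000,000,000 bytes
Per item: 16.74 KiB = 17,141.76 bytes
⌊512,000,000,000 / 17,141.76⌋ = 29,868,578

29,868,578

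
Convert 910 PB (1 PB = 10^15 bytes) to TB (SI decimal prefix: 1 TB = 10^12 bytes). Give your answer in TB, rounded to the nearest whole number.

910 PB = 910 × 10^15 bytes = 910,000,000,000,000,000 bytes
1 TB = 1,000,000,000,000 bytes
910,000,000,000,000,000 / 1,000,000,000,000 = 910,000 TB

910,000 TB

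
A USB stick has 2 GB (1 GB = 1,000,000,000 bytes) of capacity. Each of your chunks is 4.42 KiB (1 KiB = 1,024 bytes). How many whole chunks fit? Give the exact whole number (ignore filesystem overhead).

441,883

Capacity: 2 GB = 2,000,000,000 bytes
Per item: 4.42 KiB = 4,526.08 bytes
⌊2,000,000,000 / 4,526.08⌋ = 441,883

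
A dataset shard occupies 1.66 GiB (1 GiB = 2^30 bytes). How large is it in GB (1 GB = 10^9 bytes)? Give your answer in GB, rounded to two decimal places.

1.78 GB

1.66 GiB × 1,073,741,824 bytes/GiB = 1,782,411,427.84 bytes
1 GB = 10^9 bytes = 1,000,000,000 bytes
1,782,411,427.84 / 1,000,000,000 = 1.78 GB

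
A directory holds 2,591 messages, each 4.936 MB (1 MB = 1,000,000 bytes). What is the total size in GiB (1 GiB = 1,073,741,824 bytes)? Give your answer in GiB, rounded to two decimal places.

11.91 GiB

Total = 2,591 × 4.936 MB = 12789.176 MB
= 12789.176 × 1,000,000 bytes = 12,789,176,000 bytes
1 GiB = 1,073,741,824 bytes
12,789,176,000 / 1,073,741,824 = 11.91 GiB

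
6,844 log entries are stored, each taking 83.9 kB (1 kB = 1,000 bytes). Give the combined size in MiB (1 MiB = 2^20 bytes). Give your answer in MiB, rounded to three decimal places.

Total = 6,844 × 83.9 kB = 574211.6 kB
= 574211.6 × 1,000 bytes = 574,211,600 bytes
1 MiB = 1,048,576 bytes
574,211,600 / 1,048,576 = 547.611 MiB

547.611 MiB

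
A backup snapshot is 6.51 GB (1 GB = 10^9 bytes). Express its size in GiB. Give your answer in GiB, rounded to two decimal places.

6.51 GB = 6.51 × 10^9 bytes = 6,510,000,000 bytes
1 GiB = 1,073,741,824 bytes
6,510,000,000 / 1,073,741,824 = 6.06 GiB

6.06 GiB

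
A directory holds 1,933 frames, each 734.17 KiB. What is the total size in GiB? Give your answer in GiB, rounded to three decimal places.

Total = 1,933 × 734.17 KiB = 1419150.61 KiB
= 1419150.61 × 1,024 bytes = 1,453,210,224.64 bytes
1 GiB = 1,073,741,824 bytes
1,453,210,224.64 / 1,073,741,824 = 1.353 GiB

1.353 GiB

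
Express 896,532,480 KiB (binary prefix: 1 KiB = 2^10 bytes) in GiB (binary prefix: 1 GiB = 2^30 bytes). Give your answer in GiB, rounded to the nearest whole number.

855 GiB

896,532,480 KiB × 1,024 bytes/KiB = 918,049,259,520 bytes
1 GiB = 1,073,741,824 bytes
918,049,259,520 / 1,073,741,824 = 855 GiB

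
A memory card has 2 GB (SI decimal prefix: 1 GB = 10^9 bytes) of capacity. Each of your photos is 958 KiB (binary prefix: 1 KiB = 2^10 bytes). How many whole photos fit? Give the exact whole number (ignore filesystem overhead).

Capacity: 2 GB = 2,000,000,000 bytes
Per item: 958 KiB = 980,992 bytes
⌊2,000,000,000 / 980,992⌋ = 2,038

2,038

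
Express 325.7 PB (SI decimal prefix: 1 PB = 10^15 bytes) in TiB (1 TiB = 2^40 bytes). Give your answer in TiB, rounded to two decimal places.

325.7 PB × 1,000,000,000,000,000 bytes/PB = 325,700,000,000,000,000 bytes
1 TiB = 2^40 bytes = 1,099,511,627,776 bytes
325,700,000,000,000,000 / 1,099,511,627,776 = 296,222.42 TiB

296,222.42 TiB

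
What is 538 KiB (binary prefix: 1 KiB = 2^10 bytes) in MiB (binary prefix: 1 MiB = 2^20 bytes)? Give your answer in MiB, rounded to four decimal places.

0.5254 MiB

538 KiB × 1,024 bytes/KiB = 550,912 bytes
1 MiB = 1,048,576 bytes
550,912 / 1,048,576 = 0.5254 MiB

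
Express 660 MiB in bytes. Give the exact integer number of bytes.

692,060,160 bytes

660 × 1,048,576 = 692,060,160 bytes  (1 MiB = 2^20 bytes)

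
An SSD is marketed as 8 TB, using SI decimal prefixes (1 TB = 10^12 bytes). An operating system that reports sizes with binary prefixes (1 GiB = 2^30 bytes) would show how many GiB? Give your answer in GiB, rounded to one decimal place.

7,450.6 GiB

8 TB = 8 × 10^12 bytes = 8,000,000,000,000 bytes
1 GiB = 2^30 bytes = 1,073,741,824 bytes
8,000,000,000,000 / 1,073,741,824 = 7,450.6 GiB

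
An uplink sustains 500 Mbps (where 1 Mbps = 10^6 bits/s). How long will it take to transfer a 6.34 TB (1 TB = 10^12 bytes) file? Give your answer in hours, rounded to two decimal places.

28.18 hours

6.34 TB = 6,340,000,000,000 bytes = 50,720,000,000,000 bits
500 Mbps = 500,000,000 bits/s
time = 50,720,000,000,000 / 500,000,000 = 101,440.0000 s
101,440.0000 s / 3600 = 28.18 hours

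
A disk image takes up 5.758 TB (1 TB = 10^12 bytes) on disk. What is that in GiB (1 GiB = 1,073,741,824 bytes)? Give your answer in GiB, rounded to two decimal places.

5.758 TB × 1,000,000,000,000 bytes/TB = 5,758,000,000,000 bytes
1 GiB = 1,073,741,824 bytes
5,758,000,000,000 / 1,073,741,824 = 5,362.56 GiB

5,362.56 GiB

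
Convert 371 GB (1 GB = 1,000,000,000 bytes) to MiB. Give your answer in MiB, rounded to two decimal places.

353,813.17 MiB

371 GB × 1,000,000,000 bytes/GB = 371,000,000,000 bytes
1 MiB = 1,048,576 bytes
371,000,000,000 / 1,048,576 = 353,813.17 MiB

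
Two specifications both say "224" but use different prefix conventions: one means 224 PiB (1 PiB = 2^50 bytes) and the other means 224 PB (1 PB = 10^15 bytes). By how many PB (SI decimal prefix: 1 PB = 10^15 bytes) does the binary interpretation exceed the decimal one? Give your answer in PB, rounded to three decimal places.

224 PiB = 224 × 1,125,899,906,842,624 = 252,201,579,132,747,776 bytes
224 PB = 224 × 1,000,000,000,000,000 = 224,000,000,000,000,000 bytes
difference = 28,201,579,132,747,776 bytes
28,201,579,132,747,776 / 1,000,000,000,000,000 = 28.202 PB

28.202 PB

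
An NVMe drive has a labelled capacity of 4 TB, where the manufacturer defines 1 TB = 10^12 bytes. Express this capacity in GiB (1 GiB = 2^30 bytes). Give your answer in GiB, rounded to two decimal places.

3,725.29 GiB

4 TB × 1,000,000,000,000 bytes/TB = 4,000,000,000,000 bytes
1 GiB = 2^30 bytes = 1,073,741,824 bytes
4,000,000,000,000 / 1,073,741,824 = 3,725.29 GiB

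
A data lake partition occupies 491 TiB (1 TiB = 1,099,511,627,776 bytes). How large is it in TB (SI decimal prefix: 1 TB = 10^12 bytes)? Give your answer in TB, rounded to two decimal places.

539.86 TB

491 TiB × 1,099,511,627,776 bytes/TiB = 539,860,209,238,016 bytes
1 TB = 10^12 bytes = 1,000,000,000,000 bytes
539,860,209,238,016 / 1,000,000,000,000 = 539.86 TB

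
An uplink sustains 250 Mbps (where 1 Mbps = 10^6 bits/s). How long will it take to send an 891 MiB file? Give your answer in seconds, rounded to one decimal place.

29.9 seconds

891 MiB = 934,281,216 bytes = 7,474,249,728 bits
250 Mbps = 250,000,000 bits/s
time = 7,474,249,728 / 250,000,000 = 29.9 s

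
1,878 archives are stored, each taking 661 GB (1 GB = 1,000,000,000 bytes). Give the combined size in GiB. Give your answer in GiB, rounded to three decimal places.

Total = 1,878 × 661 GB = 1,241,358 GB
= 1,241,358 × 1,000,000,000 bytes = 1,241,358,000,000,000 bytes
1 GiB = 1,073,741,824 bytes
1,241,358,000,000,000 / 1,073,741,824 = 1,156,104.729 GiB

1,156,104.729 GiB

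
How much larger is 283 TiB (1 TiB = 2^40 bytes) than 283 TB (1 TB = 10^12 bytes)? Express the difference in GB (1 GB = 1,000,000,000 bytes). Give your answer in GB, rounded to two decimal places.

283 TiB = 283 × 1,099,511,627,776 = 311,161,790,660,608 bytes
283 TB = 283 × 1,000,000,000,000 = 283,000,000,000,000 bytes
difference = 28,161,790,660,608 bytes
28,161,790,660,608 / 1,000,000,000 = 28,161.79 GB

28,161.79 GB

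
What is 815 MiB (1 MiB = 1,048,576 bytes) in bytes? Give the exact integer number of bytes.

815 × 1,048,576 = 854,589,440 bytes  (1 MiB = 2^20 bytes)

854,589,440 bytes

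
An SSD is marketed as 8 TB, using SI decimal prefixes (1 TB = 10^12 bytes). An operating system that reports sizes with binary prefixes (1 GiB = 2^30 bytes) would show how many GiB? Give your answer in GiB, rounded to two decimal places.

7,450.58 GiB

8 TB = 8 × 10^12 bytes = 8,000,000,000,000 bytes
1 GiB = 1,073,741,824 bytes
8,000,000,000,000 / 1,073,741,824 = 7,450.58 GiB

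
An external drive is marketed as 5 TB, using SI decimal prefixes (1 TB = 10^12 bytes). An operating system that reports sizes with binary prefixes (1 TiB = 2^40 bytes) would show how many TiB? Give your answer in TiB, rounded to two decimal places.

5 TB = 5 × 10^12 bytes = 5,000,000,000,000 bytes
1 TiB = 2^40 bytes = 1,099,511,627,776 bytes
5,000,000,000,000 / 1,099,511,627,776 = 4.55 TiB

4.55 TiB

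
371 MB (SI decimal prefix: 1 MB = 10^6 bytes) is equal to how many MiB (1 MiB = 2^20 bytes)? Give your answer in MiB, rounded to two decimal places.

371 MB = 371 × 10^6 bytes = 371,000,000 bytes
1 MiB = 2^20 bytes = 1,048,576 bytes
371,000,000 / 1,048,576 = 353.81 MiB

353.81 MiB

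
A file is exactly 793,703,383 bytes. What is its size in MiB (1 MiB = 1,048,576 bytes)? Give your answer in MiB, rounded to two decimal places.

793,703,383 bytes given.
1 MiB = 1,048,576 bytes
793,703,383 / 1,048,576 = 756.93 MiB

756.93 MiB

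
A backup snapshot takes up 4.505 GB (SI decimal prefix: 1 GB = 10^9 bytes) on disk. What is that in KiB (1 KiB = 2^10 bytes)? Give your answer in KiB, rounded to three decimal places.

4.505 GB = 4.505 × 10^9 bytes = 4,505,000,000 bytes
1 KiB = 2^10 bytes = 1,024 bytes
4,505,000,000 / 1,024 = 4,399,414.063 KiB

4,399,414.063 KiB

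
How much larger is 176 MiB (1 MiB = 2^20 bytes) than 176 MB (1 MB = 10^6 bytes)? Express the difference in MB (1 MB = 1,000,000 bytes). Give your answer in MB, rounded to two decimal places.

176 MiB = 176 × 1,048,576 = 184,549,376 bytes
176 MB = 176 × 1,000,000 = 176,000,000 bytes
difference = 8,549,376 bytes
8,549,376 / 1,000,000 = 8.55 MB

8.55 MB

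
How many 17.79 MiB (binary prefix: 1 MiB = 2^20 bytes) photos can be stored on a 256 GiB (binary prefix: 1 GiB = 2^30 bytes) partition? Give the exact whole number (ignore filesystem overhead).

14,735

Capacity: 256 GiB = 274,877,906,944 bytes
Per item: 17.79 MiB = 18,654,167.04 bytes
⌊274,877,906,944 / 18,654,167.04⌋ = 14,735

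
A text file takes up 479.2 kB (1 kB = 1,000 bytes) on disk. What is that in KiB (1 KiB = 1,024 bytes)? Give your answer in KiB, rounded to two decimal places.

479.2 kB × 1,000 bytes/kB = 479,200 bytes
1 KiB = 1,024 bytes
479,200 / 1,024 = 467.97 KiB

467.97 KiB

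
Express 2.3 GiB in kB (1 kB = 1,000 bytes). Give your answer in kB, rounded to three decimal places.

2,469,606.195 kB

2.3 GiB = 2.3 × 2^30 bytes = 2,469,606,195.2 bytes
1 kB = 10^3 bytes = 1,000 bytes
2,469,606,195.2 / 1,000 = 2,469,606.195 kB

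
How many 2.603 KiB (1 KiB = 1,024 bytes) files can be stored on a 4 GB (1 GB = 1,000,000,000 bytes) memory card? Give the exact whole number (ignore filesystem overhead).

Capacity: 4 GB = 4,000,000,000 bytes
Per item: 2.603 KiB = 2,665.472 bytes
⌊4,000,000,000 / 2,665.472⌋ = 1,500,672

1,500,672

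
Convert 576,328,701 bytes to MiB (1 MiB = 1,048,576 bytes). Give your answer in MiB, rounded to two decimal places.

576,328,701 bytes given.
1 MiB = 1,048,576 bytes
576,328,701 / 1,048,576 = 549.63 MiB

549.63 MiB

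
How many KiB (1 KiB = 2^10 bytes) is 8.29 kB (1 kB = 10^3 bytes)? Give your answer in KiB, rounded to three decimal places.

8.29 kB × 1,000 bytes/kB = 8,290 bytes
1 KiB = 2^10 bytes = 1,024 bytes
8,290 / 1,024 = 8.096 KiB

8.096 KiB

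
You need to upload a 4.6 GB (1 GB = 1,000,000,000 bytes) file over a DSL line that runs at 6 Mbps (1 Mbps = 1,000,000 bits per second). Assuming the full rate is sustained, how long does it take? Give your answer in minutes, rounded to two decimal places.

102.22 minutes

4.6 GB = 4,600,000,000 bytes = 36,800,000,000 bits
6 Mbps = 6,000,000 bits/s
time = 36,800,000,000 / 6,000,000 = 6,133.333 s
6,133.333 s / 60 = 102.22 minutes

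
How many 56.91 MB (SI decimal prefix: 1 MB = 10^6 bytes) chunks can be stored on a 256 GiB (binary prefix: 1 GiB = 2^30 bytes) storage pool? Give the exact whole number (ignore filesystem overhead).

4,830

Capacity: 256 GiB = 274,877,906,944 bytes
Per item: 56.91 MB = 56,910,000 bytes
⌊274,877,906,944 / 56,910,000⌋ = 4,830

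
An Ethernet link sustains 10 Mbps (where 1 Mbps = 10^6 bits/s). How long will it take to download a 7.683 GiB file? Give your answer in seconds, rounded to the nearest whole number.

6,600 seconds

7.683 GiB = 8,249,558,433.792 bytes = 65,996,467,470.336 bits
10 Mbps = 10,000,000 bits/s
time = 65,996,467,470.336 / 10,000,000 = 6,600 s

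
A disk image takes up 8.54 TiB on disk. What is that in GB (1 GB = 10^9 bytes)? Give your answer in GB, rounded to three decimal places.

9,389.829 GB

8.54 TiB = 8.54 × 2^40 bytes = 9,389,829,301,207.04 bytes
1 GB = 10^9 bytes = 1,000,000,000 bytes
9,389,829,301,207.04 / 1,000,000,000 = 9,389.829 GB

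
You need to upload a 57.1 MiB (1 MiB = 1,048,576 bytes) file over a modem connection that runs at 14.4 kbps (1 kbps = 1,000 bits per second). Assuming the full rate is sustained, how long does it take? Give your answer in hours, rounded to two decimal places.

9.24 hours

57.1 MiB = 59,873,689.6 bytes = 478,989,516.8 bits
14.4 kbps = 14,400 bits/s
time = 478,989,516.8 / 14,400 = 33,263.1609 s
33,263.1609 s / 3600 = 9.24 hours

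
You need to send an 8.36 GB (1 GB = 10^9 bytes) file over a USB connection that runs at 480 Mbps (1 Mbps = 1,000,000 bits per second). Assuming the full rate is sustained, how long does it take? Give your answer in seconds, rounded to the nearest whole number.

139 seconds

8.36 GB = 8,360,000,000 bytes = 66,880,000,000 bits
480 Mbps = 480,000,000 bits/s
time = 66,880,000,000 / 480,000,000 = 139 s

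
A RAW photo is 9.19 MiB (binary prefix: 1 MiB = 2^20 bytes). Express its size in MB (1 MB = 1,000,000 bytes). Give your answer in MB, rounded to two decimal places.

9.64 MB

9.19 MiB = 9.19 × 2^20 bytes = 9,636,413.44 bytes
1 MB = 1,000,000 bytes
9,636,413.44 / 1,000,000 = 9.64 MB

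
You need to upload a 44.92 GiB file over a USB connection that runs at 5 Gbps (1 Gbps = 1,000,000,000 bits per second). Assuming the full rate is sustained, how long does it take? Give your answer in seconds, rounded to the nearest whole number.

77 seconds

44.92 GiB = 48,232,482,734.08 bytes = 385,859,861,872.64 bits
5 Gbps = 5,000,000,000 bits/s
time = 385,859,861,872.64 / 5,000,000,000 = 77 s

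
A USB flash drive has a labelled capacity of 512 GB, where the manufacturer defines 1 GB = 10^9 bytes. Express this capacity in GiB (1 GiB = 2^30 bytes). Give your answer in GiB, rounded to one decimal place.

476.8 GiB

512 GB = 512 × 10^9 bytes = 512,000,000,000 bytes
1 GiB = 1,073,741,824 bytes
512,000,000,000 / 1,073,741,824 = 476.8 GiB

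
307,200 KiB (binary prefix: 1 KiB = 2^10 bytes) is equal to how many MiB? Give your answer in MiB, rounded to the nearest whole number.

300 MiB

307,200 KiB = 307,200 × 2^10 bytes = 314,572,800 bytes
1 MiB = 1,048,576 bytes
314,572,800 / 1,048,576 = 300 MiB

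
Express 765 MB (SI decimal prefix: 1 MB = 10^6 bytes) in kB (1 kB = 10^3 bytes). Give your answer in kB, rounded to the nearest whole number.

765,000 kB

765 MB = 765 × 10^6 bytes = 765,000,000 bytes
1 kB = 1,000 bytes
765,000,000 / 1,000 = 765,000 kB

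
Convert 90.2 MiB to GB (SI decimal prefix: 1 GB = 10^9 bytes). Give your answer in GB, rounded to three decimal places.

90.2 MiB = 90.2 × 2^20 bytes = 94,581,555.2 bytes
1 GB = 10^9 bytes = 1,000,000,000 bytes
94,581,555.2 / 1,000,000,000 = 0.095 GB

0.095 GB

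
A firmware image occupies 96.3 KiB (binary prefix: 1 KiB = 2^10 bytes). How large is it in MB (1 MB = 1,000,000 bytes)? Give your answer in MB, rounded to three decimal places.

0.099 MB

96.3 KiB × 1,024 bytes/KiB = 98,611.2 bytes
1 MB = 1,000,000 bytes
98,611.2 / 1,000,000 = 0.099 MB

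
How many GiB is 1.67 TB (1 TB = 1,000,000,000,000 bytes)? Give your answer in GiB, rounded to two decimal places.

1,555.31 GiB

1.67 TB = 1.67 × 10^12 bytes = 1,670,000,000,000 bytes
1 GiB = 2^30 bytes = 1,073,741,824 bytes
1,670,000,000,000 / 1,073,741,824 = 1,555.31 GiB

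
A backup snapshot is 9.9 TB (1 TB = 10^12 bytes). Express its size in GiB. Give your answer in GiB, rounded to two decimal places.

9,220.09 GiB

9.9 TB = 9.9 × 10^12 bytes = 9,900,000,000,000 bytes
1 GiB = 2^30 bytes = 1,073,741,824 bytes
9,900,000,000,000 / 1,073,741,824 = 9,220.09 GiB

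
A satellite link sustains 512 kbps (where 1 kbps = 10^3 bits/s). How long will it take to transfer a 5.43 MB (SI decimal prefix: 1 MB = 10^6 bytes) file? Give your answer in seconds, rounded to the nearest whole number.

5.43 MB = 5,430,000 bytes = 43,440,000 bits
512 kbps = 512,000 bits/s
time = 43,440,000 / 512,000 = 85 s

85 seconds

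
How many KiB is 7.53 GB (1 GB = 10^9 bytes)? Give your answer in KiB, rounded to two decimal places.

7.53 GB × 1,000,000,000 bytes/GB = 7,530,000,000 bytes
1 KiB = 1,024 bytes
7,530,000,000 / 1,024 = 7,353,515.63 KiB

7,353,515.63 KiB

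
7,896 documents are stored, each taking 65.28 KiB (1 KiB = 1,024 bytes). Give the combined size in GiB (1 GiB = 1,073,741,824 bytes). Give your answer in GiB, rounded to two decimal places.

Total = 7,896 × 65.28 KiB = 515450.88 KiB
= 515450.88 × 1,024 bytes = 527,821,701.12 bytes
1 GiB = 1,073,741,824 bytes
527,821,701.12 / 1,073,741,824 = 0.49 GiB

0.49 GiB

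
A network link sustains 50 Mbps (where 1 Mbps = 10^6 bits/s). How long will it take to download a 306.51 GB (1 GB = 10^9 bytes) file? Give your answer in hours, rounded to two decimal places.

13.62 hours

306.51 GB = 306,510,000,000 bytes = 2,452,080,000,000 bits
50 Mbps = 50,000,000 bits/s
time = 2,452,080,000,000 / 50,000,000 = 49,041.6000 s
49,041.6000 s / 3600 = 13.62 hours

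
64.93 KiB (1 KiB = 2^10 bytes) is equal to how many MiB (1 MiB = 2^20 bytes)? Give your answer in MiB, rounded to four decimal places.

0.0634 MiB

64.93 KiB = 64.93 × 2^10 bytes = 66,488.32 bytes
1 MiB = 1,048,576 bytes
66,488.32 / 1,048,576 = 0.0634 MiB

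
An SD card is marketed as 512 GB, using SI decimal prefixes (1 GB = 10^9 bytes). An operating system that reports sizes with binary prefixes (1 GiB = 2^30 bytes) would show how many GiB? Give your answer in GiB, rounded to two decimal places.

476.84 GiB

512 GB = 512 × 10^9 bytes = 512,000,000,000 bytes
1 GiB = 2^30 bytes = 1,073,741,824 bytes
512,000,000,000 / 1,073,741,824 = 476.84 GiB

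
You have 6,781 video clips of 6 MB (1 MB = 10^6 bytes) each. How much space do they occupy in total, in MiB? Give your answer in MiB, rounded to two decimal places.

38,801.19 MiB

Total = 6,781 × 6 MB = 40,686 MB
= 40,686 × 1,000,000 bytes = 40,686,000,000 bytes
1 MiB = 1,048,576 bytes
40,686,000,000 / 1,048,576 = 38,801.19 MiB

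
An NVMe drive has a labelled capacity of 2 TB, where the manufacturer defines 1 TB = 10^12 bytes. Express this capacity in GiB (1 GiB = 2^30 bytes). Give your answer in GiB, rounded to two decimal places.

1,862.65 GiB

2 TB = 2 × 10^12 bytes = 2,000,000,000,000 bytes
1 GiB = 1,073,741,824 bytes
2,000,000,000,000 / 1,073,741,824 = 1,862.65 GiB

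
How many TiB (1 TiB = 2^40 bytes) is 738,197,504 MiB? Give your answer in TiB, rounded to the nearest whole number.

738,197,504 MiB = 738,197,504 × 2^20 bytes = 774,056,185,954,304 bytes
1 TiB = 2^40 bytes = 1,099,511,627,776 bytes
774,056,185,954,304 / 1,099,511,627,776 = 704 TiB

704 TiB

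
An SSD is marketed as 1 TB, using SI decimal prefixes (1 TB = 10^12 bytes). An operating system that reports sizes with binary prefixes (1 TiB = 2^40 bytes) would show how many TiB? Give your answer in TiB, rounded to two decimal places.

1 TB = 1 × 10^12 bytes = 1,000,000,000,000 bytes
1 TiB = 1,099,511,627,776 bytes
1,000,000,000,000 / 1,099,511,627,776 = 0.91 TiB

0.91 TiB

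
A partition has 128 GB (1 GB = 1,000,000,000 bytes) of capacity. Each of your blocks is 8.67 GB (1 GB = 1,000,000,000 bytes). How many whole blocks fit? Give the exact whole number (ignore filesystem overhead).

Capacity: 128 GB = 128,000,000,000 bytes
Per item: 8.67 GB = 8,670,000,000 bytes
⌊128,000,000,000 / 8,670,000,000⌋ = 14

14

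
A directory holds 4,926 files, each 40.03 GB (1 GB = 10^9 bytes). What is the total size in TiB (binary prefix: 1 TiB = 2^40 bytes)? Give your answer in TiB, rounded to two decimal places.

Total = 4,926 × 40.03 GB = 197187.78 GB
= 197187.78 × 1,000,000,000 bytes = 197,187,780,000,000 bytes
1 TiB = 1,099,511,627,776 bytes
197,187,780,000,000 / 1,099,511,627,776 = 179.34 TiB

179.34 TiB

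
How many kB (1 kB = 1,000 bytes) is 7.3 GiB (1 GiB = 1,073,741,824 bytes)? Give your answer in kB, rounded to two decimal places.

7.3 GiB = 7.3 × 2^30 bytes = 7,838,315,315.2 bytes
1 kB = 10^3 bytes = 1,000 bytes
7,838,315,315.2 / 1,000 = 7,838,315.32 kB

7,838,315.32 kB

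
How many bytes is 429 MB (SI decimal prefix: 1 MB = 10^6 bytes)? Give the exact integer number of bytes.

429 × 1,000,000 = 429,000,000 bytes  (1 MB = 10^6 bytes)

429,000,000 bytes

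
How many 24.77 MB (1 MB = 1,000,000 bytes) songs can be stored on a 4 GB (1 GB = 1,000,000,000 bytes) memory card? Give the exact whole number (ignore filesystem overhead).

161

Capacity: 4 GB = 4,000,000,000 bytes
Per item: 24.77 MB = 24,770,000 bytes
⌊4,000,000,000 / 24,770,000⌋ = 161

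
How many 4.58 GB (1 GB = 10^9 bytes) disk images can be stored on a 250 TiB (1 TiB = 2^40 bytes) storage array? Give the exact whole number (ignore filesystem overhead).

Capacity: 250 TiB = 274,877,906,944,000 bytes
Per item: 4.58 GB = 4,580,000,000 bytes
⌊274,877,906,944,000 / 4,580,000,000⌋ = 60,017

60,017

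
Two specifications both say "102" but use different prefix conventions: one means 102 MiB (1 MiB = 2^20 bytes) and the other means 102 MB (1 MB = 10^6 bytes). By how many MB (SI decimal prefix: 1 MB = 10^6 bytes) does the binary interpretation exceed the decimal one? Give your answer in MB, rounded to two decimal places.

102 MiB = 102 × 1,048,576 = 106,954,752 bytes
102 MB = 102 × 1,000,000 = 102,000,000 bytes
difference = 4,954,752 bytes
4,954,752 / 1,000,000 = 4.95 MB

4.95 MB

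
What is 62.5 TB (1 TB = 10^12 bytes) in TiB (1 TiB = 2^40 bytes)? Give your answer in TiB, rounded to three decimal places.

62.5 TB × 1,000,000,000,000 bytes/TB = 62,500,000,000,000 bytes
1 TiB = 1,099,511,627,776 bytes
62,500,000,000,000 / 1,099,511,627,776 = 56.843 TiB

56.843 TiB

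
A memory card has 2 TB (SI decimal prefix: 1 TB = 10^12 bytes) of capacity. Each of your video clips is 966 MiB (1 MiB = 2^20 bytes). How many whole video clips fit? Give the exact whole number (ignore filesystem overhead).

Capacity: 2 TB = 2,000,000,000,000 bytes
Per item: 966 MiB = 1,012,924,416 bytes
⌊2,000,000,000,000 / 1,012,924,416⌋ = 1,974

1,974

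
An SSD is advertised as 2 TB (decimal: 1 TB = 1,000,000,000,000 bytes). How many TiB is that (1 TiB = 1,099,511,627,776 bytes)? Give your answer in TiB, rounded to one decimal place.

2 TB × 1,000,000,000,000 bytes/TB = 2,000,000,000,000 bytes
1 TiB = 2^40 bytes = 1,099,511,627,776 bytes
2,000,000,000,000 / 1,099,511,627,776 = 1.8 TiB

1.8 TiB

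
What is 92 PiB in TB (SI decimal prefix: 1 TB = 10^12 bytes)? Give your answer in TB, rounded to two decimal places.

103,582.79 TB

92 PiB = 92 × 2^50 bytes = 103,582,791,429,521,408 bytes
1 TB = 1,000,000,000,000 bytes
103,582,791,429,521,408 / 1,000,000,000,000 = 103,582.79 TB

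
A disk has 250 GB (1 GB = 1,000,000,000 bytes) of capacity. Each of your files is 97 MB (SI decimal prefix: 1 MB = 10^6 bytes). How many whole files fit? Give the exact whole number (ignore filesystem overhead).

2,577

Capacity: 250 GB = 250,000,000,000 bytes
Per item: 97 MB = 97,000,000 bytes
⌊250,000,000,000 / 97,000,000⌋ = 2,577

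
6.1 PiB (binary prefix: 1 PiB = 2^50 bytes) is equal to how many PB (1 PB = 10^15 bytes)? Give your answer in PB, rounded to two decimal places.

6.87 PB

6.1 PiB × 1,125,899,906,842,624 bytes/PiB = 6,867,989,431,740,006.4 bytes
1 PB = 10^15 bytes = 1,000,000,000,000,000 bytes
6,867,989,431,740,006.4 / 1,000,000,000,000,000 = 6.87 PB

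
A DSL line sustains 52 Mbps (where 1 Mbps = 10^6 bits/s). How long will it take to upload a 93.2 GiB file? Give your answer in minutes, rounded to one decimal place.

256.6 minutes

93.2 GiB = 100,072,737,996.8 bytes = 800,581,903,974.4 bits
52 Mbps = 52,000,000 bits/s
time = 800,581,903,974.4 / 52,000,000 = 15,395.81 s
15,395.81 s / 60 = 256.6 minutes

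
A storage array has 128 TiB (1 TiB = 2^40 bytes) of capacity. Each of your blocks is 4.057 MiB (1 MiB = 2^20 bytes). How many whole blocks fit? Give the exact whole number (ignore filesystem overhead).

Capacity: 128 TiB = 140,737,488,355,328 bytes
Per item: 4.057 MiB = 4,254,072.832 bytes
⌊140,737,488,355,328 / 4,254,072.832⌋ = 33,082,999

33,082,999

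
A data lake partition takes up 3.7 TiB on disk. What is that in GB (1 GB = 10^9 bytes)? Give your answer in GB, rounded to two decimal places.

4,068.19 GB

3.7 TiB = 3.7 × 2^40 bytes = 4,068,193,022,771.2 bytes
1 GB = 10^9 bytes = 1,000,000,000 bytes
4,068,193,022,771.2 / 1,000,000,000 = 4,068.19 GB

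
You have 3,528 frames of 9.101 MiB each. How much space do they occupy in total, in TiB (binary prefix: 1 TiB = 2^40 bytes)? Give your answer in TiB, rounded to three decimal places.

Total = 3,528 × 9.101 MiB = 32108.328 MiB
= 32108.328 × 1,048,576 bytes = 33,668,022,140.928 bytes
1 TiB = 1,099,511,627,776 bytes
33,668,022,140.928 / 1,099,511,627,776 = 0.031 TiB

0.031 TiB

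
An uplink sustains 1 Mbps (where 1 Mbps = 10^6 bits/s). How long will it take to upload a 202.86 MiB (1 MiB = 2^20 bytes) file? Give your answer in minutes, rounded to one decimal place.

202.86 MiB = 212,714,127.36 bytes = 1,701,713,018.88 bits
1 Mbps = 1,000,000 bits/s
time = 1,701,713,018.88 / 1,000,000 = 1,701.71 s
1,701.71 s / 60 = 28.4 minutes

28.4 minutes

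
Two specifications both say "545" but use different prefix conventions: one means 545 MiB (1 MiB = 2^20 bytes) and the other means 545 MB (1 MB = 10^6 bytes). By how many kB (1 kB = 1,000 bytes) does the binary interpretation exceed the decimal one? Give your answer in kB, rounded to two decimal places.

545 MiB = 545 × 1,048,576 = 571,473,920 bytes
545 MB = 545 × 1,000,000 = 545,000,000 bytes
difference = 26,473,920 bytes
26,473,920 / 1,000 = 26,473.92 kB

26,473.92 kB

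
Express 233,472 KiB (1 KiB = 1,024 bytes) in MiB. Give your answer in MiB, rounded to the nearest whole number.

233,472 KiB = 233,472 × 2^10 bytes = 239,075,328 bytes
1 MiB = 2^20 bytes = 1,048,576 bytes
239,075,328 / 1,048,576 = 228 MiB

228 MiB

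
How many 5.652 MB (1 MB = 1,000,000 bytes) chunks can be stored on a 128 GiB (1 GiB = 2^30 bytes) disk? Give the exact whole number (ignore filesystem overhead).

Capacity: 128 GiB = 137,438,953,472 bytes
Per item: 5.652 MB = 5,652,000 bytes
⌊137,438,953,472 / 5,652,000⌋ = 24,316

24,316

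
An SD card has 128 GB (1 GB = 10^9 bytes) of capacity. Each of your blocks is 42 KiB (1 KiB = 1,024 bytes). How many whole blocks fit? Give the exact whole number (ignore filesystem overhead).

2,976,190

Capacity: 128 GB = 128,000,000,000 bytes
Per item: 42 KiB = 43,008 bytes
⌊128,000,000,000 / 43,008⌋ = 2,976,190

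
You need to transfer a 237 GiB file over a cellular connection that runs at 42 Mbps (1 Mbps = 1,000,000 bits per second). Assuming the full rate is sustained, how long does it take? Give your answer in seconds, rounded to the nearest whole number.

48,472 seconds

237 GiB = 254,476,812,288 bytes = 2,035,814,498,304 bits
42 Mbps = 42,000,000 bits/s
time = 2,035,814,498,304 / 42,000,000 = 48,472 s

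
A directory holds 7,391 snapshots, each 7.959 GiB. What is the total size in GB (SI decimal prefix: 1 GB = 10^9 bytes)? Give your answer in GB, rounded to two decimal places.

63,162.83 GB

Total = 7,391 × 7.959 GiB = 58824.969 GiB
= 58824.969 × 1,073,741,824 bytes = 63,162,829,510,803.456 bytes
1 GB = 1,000,000,000 bytes
63,162,829,510,803.456 / 1,000,000,000 = 63,162.83 GB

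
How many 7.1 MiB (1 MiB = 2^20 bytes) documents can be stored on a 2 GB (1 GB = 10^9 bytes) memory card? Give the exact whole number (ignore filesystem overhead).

Capacity: 2 GB = 2,000,000,000 bytes
Per item: 7.1 MiB = 7,444,889.6 bytes
⌊2,000,000,000 / 7,444,889.6⌋ = 268

268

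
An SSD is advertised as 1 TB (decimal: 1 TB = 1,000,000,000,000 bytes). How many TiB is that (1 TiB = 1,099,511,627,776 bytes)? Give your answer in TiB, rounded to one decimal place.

1 TB = 1 × 10^12 bytes = 1,000,000,000,000 bytes
1 TiB = 1,099,511,627,776 bytes
1,000,000,000,000 / 1,099,511,627,776 = 0.9 TiB

0.9 TiB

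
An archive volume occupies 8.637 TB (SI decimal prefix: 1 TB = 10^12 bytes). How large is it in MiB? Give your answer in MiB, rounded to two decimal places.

8,236,885.07 MiB

8.637 TB × 1,000,000,000,000 bytes/TB = 8,637,000,000,000 bytes
1 MiB = 2^20 bytes = 1,048,576 bytes
8,637,000,000,000 / 1,048,576 = 8,236,885.07 MiB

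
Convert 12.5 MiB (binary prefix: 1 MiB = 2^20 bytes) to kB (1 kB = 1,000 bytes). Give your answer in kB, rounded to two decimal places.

12.5 MiB = 12.5 × 2^20 bytes = 13,107,200 bytes
1 kB = 10^3 bytes = 1,000 bytes
13,107,200 / 1,000 = 13,107.20 kB

13,107.20 kB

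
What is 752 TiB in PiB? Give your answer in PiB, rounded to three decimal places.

0.734 PiB

752 TiB = 752 × 2^40 bytes = 826,832,744,087,552 bytes
1 PiB = 2^50 bytes = 1,125,899,906,842,624 bytes
826,832,744,087,552 / 1,125,899,906,842,624 = 0.734 PiB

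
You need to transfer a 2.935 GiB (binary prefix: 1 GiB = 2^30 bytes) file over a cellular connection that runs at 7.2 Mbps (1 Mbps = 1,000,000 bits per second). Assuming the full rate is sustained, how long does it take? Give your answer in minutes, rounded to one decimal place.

58.4 minutes

2.935 GiB = 3,151,432,253.44 bytes = 25,211,458,027.52 bits
7.2 Mbps = 7,200,000 bits/s
time = 25,211,458,027.52 / 7,200,000 = 3,501.59 s
3,501.59 s / 60 = 58.4 minutes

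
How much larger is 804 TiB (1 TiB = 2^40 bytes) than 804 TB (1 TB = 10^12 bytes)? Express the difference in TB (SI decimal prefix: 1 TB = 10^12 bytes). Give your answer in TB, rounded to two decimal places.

80.01 TB

804 TiB = 804 × 1,099,511,627,776 = 884,007,348,731,904 bytes
804 TB = 804 × 1,000,000,000,000 = 804,000,000,000,000 bytes
difference = 80,007,348,731,904 bytes
80,007,348,731,904 / 1,000,000,000,000 = 80.01 TB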